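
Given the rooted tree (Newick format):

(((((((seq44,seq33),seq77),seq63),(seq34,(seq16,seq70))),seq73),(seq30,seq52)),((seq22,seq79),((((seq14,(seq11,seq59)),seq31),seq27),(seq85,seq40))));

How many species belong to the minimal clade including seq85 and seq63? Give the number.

19

The MRCA of seq85 and seq63 is the root, so the clade is the entire tree.
That clade contains 19 terminal taxa: seq11, seq14, seq16, seq22, seq27, seq30, seq31, seq33, seq34, seq40, seq44, seq52, seq59, seq63, seq70, seq73, seq77, seq79, seq85.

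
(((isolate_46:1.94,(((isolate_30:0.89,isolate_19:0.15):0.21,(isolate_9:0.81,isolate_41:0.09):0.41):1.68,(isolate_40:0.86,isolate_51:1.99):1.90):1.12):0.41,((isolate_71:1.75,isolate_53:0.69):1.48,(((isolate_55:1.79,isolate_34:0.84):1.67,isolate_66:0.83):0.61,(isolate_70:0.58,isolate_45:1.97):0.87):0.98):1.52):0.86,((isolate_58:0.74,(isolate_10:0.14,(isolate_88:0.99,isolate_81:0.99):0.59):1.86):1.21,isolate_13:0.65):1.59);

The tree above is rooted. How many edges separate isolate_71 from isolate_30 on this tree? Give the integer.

The MRCA of isolate_71 and isolate_30 is the node subtending ((isolate_46,(((isolate_30,isolate_19),(isolate_9,isolate_41)),(isolate_40,isolate_51))),((isolate_71,isolate_53),(((isolate_55,isolate_34),isolate_66),(isolate_70,isolate_45)))).
From isolate_71 up to that node: 3 branches. From isolate_30 up to the same node: 5 branches. Total: 3 + 5 = 8.

8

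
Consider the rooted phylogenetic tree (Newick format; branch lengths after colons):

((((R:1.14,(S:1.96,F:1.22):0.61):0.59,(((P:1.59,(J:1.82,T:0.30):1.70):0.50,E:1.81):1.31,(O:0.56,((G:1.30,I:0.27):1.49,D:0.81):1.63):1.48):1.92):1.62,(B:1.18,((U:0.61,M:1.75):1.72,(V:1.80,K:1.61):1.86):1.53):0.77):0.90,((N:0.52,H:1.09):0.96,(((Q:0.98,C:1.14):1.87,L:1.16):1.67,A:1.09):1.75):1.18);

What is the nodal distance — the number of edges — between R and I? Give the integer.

7

The MRCA of R and I is the node subtending ((R,(S,F)),(((P,(J,T)),E),(O,((G,I),D)))).
From R up to that node: 2 branches. From I up to the same node: 5 branches. Total: 2 + 5 = 7.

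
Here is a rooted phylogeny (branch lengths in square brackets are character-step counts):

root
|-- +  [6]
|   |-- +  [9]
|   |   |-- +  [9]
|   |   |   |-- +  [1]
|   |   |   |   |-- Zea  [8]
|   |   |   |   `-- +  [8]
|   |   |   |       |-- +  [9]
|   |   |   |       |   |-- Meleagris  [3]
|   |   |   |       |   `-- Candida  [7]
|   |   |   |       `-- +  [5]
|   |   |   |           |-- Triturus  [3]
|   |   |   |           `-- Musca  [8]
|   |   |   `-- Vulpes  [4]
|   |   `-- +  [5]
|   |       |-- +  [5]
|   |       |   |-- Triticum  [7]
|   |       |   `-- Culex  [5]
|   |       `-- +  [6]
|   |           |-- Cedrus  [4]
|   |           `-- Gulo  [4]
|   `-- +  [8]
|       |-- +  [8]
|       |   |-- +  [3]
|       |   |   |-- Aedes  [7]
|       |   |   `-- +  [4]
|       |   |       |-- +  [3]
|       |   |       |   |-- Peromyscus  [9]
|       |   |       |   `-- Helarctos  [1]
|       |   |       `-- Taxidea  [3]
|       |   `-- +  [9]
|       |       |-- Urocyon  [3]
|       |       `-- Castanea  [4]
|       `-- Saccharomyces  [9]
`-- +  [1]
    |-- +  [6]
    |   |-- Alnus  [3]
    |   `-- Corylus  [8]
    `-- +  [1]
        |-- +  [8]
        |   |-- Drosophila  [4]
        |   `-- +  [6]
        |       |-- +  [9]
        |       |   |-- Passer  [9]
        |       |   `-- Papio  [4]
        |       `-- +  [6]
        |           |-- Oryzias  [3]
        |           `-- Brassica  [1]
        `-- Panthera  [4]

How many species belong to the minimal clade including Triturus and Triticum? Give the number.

The MRCA of Triturus and Triticum is the node subtending (((Zea,((Meleagris,Candida),(Triturus,Musca))),Vulpes),((Triticum,Culex),(Cedrus,Gulo))).
That clade contains 10 terminal taxa: Candida, Cedrus, Culex, Gulo, Meleagris, Musca, Triticum, Triturus, Vulpes, Zea.

10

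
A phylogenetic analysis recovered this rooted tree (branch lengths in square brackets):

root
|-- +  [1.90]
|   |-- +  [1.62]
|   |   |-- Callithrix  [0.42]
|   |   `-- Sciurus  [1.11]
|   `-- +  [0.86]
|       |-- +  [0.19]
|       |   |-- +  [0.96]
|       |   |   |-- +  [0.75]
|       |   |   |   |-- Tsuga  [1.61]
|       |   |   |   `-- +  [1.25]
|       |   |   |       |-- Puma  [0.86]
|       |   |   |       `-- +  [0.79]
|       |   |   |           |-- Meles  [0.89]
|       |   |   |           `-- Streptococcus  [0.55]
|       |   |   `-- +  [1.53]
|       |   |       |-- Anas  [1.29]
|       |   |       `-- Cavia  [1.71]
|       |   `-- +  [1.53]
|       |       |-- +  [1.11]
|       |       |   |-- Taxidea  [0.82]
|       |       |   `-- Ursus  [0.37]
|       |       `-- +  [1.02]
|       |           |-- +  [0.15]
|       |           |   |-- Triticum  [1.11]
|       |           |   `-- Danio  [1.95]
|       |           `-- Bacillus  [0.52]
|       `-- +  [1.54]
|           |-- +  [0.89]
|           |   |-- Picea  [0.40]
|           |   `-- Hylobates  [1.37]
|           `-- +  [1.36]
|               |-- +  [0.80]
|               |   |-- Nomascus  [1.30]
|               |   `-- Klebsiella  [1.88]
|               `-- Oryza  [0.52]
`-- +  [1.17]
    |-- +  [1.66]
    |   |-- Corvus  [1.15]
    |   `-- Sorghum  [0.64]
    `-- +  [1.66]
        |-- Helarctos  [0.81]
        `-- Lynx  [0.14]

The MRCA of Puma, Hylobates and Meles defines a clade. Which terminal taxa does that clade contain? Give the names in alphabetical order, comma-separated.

Tracing Puma: it sits inside (Puma,(Meles,Streptococcus)).
Tracing Hylobates: it sits inside (Picea,Hylobates).
Tracing Meles: it sits inside (Meles,Streptococcus).
The smallest clade enclosing all 3 is ((((Tsuga,(Puma,(Meles,Streptococcus))),(Anas,Cavia)),((Taxidea,Ursus),((Triticum,Danio),Bacillus))),((Picea,Hylobates),((Nomascus,Klebsiella),Oryza))); the answer is its 16 terminal taxa in alphabetical order.

Anas, Bacillus, Cavia, Danio, Hylobates, Klebsiella, Meles, Nomascus, Oryza, Picea, Puma, Streptococcus, Taxidea, Triticum, Tsuga, Ursus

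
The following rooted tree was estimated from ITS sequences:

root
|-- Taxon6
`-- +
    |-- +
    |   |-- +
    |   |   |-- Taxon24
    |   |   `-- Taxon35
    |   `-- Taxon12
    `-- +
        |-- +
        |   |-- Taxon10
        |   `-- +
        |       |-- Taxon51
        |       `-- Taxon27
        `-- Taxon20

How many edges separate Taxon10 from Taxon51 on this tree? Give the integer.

The MRCA of Taxon10 and Taxon51 is the node subtending (Taxon10,(Taxon51,Taxon27)).
From Taxon10 up to that node: 1 branch. From Taxon51 up to the same node: 2 branches. Total: 1 + 2 = 3.

3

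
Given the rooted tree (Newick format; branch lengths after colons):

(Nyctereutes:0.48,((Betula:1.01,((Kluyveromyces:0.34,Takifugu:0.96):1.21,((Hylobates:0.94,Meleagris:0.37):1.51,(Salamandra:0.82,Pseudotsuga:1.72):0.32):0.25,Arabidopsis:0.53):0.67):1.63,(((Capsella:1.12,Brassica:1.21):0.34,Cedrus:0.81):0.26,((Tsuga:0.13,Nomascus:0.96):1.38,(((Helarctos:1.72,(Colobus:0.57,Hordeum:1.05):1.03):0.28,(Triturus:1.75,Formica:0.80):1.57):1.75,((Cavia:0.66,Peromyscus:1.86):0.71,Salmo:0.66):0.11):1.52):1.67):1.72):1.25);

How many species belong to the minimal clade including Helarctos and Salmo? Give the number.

The MRCA of Helarctos and Salmo is the node subtending (((Helarctos,(Colobus,Hordeum)),(Triturus,Formica)),((Cavia,Peromyscus),Salmo)).
That clade contains 8 terminal taxa: Cavia, Colobus, Formica, Helarctos, Hordeum, Peromyscus, Salmo, Triturus.

8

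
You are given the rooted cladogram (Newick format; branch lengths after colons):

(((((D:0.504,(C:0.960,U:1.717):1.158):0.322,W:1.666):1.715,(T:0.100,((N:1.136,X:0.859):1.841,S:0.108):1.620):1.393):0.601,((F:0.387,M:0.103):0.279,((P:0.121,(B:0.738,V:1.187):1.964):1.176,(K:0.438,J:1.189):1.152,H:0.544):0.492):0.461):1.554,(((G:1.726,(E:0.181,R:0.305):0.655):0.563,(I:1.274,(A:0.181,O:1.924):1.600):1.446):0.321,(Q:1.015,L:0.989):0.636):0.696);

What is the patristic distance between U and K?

8.056

The path runs U → … → MRCA → … → K; the MRCA is the node subtending ((((D,(C,U)),W),(T,((N,X),S))),((F,M),((P,(B,V)),(K,J),H))).
Branch lengths along that path: 1.717 + 1.158 + 0.322 + 1.715 + 0.601 + 0.461 + 0.492 + 1.152 + 0.438 = 8.056.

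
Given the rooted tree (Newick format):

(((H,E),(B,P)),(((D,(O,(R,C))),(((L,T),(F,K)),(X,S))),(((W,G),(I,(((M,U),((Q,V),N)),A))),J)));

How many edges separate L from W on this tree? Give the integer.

The MRCA of L and W is the node subtending (((D,(O,(R,C))),(((L,T),(F,K)),(X,S))),(((W,G),(I,(((M,U),((Q,V),N)),A))),J)).
From L up to that node: 5 branches. From W up to the same node: 4 branches. Total: 5 + 4 = 9.

9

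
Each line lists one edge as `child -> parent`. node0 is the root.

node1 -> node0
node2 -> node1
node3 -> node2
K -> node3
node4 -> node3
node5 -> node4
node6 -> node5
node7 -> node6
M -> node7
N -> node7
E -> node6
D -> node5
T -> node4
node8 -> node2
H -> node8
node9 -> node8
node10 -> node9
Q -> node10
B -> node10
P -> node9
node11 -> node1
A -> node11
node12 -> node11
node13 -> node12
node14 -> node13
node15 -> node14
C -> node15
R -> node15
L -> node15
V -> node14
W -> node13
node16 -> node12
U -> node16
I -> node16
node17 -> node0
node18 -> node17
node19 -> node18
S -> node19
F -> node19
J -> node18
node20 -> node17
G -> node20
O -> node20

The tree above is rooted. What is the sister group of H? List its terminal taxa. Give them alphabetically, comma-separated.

B, P, Q

H attaches to the tree at the node subtending (H,((Q,B),P)).
The other lineage descending from that same node — the sister group — is ((Q,B),P); its 3 tips in alphabetical order are the answer.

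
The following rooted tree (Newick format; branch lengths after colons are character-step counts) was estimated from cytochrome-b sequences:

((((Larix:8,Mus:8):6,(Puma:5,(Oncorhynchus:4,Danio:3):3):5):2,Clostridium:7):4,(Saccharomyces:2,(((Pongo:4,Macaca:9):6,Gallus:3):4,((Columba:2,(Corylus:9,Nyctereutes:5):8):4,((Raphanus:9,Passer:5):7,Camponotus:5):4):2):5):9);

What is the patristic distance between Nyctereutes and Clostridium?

44

The path runs Nyctereutes → … → MRCA → … → Clostridium; the MRCA is the root of the tree.
Branch lengths along that path: 5 + 8 + 4 + 2 + 5 + 9 + 4 + 7 = 44.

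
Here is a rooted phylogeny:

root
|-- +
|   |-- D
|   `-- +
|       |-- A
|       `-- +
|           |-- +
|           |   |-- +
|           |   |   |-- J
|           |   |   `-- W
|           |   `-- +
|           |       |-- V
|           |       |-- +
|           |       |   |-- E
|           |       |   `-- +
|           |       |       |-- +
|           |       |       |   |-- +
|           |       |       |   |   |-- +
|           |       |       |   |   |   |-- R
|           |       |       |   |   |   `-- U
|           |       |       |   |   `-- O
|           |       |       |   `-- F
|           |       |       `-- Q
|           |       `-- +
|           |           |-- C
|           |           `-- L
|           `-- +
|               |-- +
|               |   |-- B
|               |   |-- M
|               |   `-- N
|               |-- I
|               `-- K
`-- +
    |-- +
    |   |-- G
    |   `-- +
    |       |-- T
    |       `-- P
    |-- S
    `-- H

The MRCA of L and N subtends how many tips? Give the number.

16

The MRCA of L and N is the node subtending (((J,W),(V,(E,((((R,U),O),F),Q)),(C,L))),((B,M,N),I,K)).
That clade contains 16 terminal taxa: B, C, E, F, I, J, K, L, M, N, O, Q, R, U, V, W.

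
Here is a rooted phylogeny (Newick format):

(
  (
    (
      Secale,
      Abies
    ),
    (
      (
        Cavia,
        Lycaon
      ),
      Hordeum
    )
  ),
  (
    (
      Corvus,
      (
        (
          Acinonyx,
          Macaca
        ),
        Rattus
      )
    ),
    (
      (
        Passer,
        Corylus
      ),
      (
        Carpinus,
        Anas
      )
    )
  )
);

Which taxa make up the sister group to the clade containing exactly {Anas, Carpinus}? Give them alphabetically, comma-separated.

Corylus, Passer

The clade containing exactly {Anas, Carpinus} attaches to the tree at the node subtending ((Passer,Corylus),(Carpinus,Anas)).
The other lineage descending from that same node — the sister group — is (Passer,Corylus); its 2 tips in alphabetical order are the answer.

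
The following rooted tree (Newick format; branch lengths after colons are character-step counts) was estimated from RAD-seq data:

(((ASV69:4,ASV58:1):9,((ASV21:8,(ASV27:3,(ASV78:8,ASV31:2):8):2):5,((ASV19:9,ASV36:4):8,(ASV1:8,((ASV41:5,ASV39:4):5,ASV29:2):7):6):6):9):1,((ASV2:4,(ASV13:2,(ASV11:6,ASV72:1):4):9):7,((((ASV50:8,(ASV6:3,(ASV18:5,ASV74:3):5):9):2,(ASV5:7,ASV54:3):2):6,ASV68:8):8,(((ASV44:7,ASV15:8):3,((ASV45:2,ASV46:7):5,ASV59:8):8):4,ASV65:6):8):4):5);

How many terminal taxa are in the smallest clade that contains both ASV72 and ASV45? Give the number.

The MRCA of ASV72 and ASV45 is the node subtending ((ASV2,(ASV13,(ASV11,ASV72))),((((ASV50,(ASV6,(ASV18,ASV74))),(ASV5,ASV54)),ASV68),(((ASV44,ASV15),((ASV45,ASV46),ASV59)),ASV65))).
That clade contains 17 terminal taxa: ASV11, ASV13, ASV15, ASV18, ASV2, ASV44, ASV45, ASV46, ASV5, ASV50, ASV54, ASV59, ASV6, ASV65, ASV68, ASV72, ASV74.

17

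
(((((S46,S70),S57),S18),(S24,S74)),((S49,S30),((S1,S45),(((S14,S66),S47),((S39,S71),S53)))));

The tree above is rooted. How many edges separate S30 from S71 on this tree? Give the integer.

7

The MRCA of S30 and S71 is the node subtending ((S49,S30),((S1,S45),(((S14,S66),S47),((S39,S71),S53)))).
From S30 up to that node: 2 branches. From S71 up to the same node: 5 branches. Total: 2 + 5 = 7.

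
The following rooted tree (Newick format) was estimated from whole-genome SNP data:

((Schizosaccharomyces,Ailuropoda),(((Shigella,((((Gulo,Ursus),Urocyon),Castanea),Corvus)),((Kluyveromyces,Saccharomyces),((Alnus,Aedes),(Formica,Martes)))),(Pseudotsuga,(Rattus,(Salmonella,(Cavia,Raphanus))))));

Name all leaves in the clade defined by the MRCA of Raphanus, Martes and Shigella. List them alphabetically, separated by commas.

Tracing Raphanus: it sits inside (Cavia,Raphanus).
Tracing Martes: it sits inside (Formica,Martes).
Tracing Shigella: it sits inside (Shigella,((((Gulo,Ursus),Urocyon),Castanea),Corvus)).
The smallest clade enclosing all 3 is (((Shigella,((((Gulo,Ursus),Urocyon),Castanea),Corvus)),((Kluyveromyces,Saccharomyces),((Alnus,Aedes),(Formica,Martes)))),(Pseudotsuga,(Rattus,(Salmonella,(Cavia,Raphanus))))); the answer is its 17 terminal taxa in alphabetical order.

Aedes, Alnus, Castanea, Cavia, Corvus, Formica, Gulo, Kluyveromyces, Martes, Pseudotsuga, Raphanus, Rattus, Saccharomyces, Salmonella, Shigella, Urocyon, Ursus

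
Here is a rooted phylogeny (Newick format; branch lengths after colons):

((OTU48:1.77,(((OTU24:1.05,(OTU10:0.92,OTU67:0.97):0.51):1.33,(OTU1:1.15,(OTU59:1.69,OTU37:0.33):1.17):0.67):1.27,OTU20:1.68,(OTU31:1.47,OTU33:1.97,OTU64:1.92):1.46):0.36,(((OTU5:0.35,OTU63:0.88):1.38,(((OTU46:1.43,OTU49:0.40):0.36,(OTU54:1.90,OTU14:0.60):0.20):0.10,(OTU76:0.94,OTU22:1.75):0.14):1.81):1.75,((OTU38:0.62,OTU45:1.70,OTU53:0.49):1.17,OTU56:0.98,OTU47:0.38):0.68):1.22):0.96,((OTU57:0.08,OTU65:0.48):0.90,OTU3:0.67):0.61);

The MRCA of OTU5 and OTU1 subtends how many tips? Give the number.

24

The MRCA of OTU5 and OTU1 is the node subtending (OTU48,(((OTU24,(OTU10,OTU67)),(OTU1,(OTU59,OTU37))),OTU20,(OTU31,OTU33,OTU64)),(((OTU5,OTU63),(((OTU46,OTU49),(OTU54,OTU14)),(OTU76,OTU22))),((OTU38,OTU45,OTU53),OTU56,OTU47))).
That clade contains 24 terminal taxa: OTU1, OTU10, OTU14, OTU20, OTU22, OTU24, OTU31, OTU33, OTU37, OTU38, OTU45, OTU46, OTU47, OTU48, OTU49, OTU5, OTU53, OTU54, OTU56, OTU59, OTU63, OTU64, OTU67, OTU76.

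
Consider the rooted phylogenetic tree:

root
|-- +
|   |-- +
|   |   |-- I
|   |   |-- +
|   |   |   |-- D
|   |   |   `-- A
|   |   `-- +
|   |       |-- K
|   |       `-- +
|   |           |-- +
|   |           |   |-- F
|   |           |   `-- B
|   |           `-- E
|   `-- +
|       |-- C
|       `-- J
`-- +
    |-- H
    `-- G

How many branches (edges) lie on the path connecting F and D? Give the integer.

The MRCA of F and D is the node subtending (I,(D,A),(K,((F,B),E))).
From F up to that node: 4 branches. From D up to the same node: 2 branches. Total: 4 + 2 = 6.

6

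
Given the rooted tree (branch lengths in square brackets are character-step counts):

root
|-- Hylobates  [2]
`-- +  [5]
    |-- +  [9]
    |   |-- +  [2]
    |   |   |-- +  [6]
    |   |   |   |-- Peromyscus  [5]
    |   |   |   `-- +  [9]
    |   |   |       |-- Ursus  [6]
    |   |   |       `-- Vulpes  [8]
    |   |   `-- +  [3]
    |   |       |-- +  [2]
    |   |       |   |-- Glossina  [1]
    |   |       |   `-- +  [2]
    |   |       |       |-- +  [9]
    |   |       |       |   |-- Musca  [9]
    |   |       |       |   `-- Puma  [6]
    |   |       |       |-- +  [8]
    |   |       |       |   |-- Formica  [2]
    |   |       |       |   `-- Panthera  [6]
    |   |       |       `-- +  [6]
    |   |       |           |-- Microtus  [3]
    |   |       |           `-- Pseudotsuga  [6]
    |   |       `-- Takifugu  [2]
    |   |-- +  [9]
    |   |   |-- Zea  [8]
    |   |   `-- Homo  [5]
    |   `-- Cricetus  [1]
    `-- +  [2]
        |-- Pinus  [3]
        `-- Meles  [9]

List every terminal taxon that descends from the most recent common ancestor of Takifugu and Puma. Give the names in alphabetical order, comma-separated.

Tracing Takifugu: it sits inside ((Glossina,((Musca,Puma),(Formica,Panthera),(Microtus,Pseudotsuga))),Takifugu).
Tracing Puma: it sits inside (Musca,Puma).
The smallest clade enclosing both is ((Glossina,((Musca,Puma),(Formica,Panthera),(Microtus,Pseudotsuga))),Takifugu); the answer is its 8 terminal taxa in alphabetical order.

Formica, Glossina, Microtus, Musca, Panthera, Pseudotsuga, Puma, Takifugu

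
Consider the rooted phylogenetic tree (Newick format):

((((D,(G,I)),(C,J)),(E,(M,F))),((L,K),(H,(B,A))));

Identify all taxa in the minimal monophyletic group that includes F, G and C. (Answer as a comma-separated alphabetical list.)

C, D, E, F, G, I, J, M

Tracing F: it sits inside (M,F).
Tracing G: it sits inside (G,I).
Tracing C: it sits inside (C,J).
The smallest clade enclosing all 3 is (((D,(G,I)),(C,J)),(E,(M,F))); the answer is its 8 terminal taxa in alphabetical order.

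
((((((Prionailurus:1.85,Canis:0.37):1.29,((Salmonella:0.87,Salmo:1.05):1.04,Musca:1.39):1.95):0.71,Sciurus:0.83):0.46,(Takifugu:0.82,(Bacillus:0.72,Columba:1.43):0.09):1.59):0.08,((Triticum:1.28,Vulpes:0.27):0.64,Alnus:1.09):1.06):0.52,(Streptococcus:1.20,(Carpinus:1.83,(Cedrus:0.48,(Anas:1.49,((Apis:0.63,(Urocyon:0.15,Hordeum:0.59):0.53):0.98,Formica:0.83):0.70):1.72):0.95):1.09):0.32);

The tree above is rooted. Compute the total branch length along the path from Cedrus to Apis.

4.51

The path runs Cedrus → … → MRCA → … → Apis; the MRCA is the node subtending (Cedrus,(Anas,((Apis,(Urocyon,Hordeum)),Formica))).
Branch lengths along that path: 0.48 + 1.72 + 0.70 + 0.98 + 0.63 = 4.51.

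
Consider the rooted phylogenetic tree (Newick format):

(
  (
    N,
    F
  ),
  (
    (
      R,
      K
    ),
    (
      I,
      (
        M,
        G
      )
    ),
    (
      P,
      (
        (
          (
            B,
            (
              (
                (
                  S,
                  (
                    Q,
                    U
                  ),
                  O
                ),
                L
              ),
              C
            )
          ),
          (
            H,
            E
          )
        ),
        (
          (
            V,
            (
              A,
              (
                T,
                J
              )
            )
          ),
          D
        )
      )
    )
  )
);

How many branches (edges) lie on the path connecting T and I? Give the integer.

9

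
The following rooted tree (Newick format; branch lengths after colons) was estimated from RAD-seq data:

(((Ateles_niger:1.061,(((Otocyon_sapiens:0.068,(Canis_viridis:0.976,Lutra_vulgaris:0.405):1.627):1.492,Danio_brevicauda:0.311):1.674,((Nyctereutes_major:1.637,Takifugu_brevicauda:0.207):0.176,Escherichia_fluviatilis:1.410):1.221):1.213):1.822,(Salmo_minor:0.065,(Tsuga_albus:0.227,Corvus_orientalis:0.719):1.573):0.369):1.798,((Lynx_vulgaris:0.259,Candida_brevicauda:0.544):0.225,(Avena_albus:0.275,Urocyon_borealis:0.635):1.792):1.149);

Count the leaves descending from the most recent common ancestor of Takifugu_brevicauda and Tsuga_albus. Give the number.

11

The MRCA of Takifugu_brevicauda and Tsuga_albus is the node subtending ((Ateles_niger,(((Otocyon_sapiens,(Canis_viridis,Lutra_vulgaris)),Danio_brevicauda),((Nyctereutes_major,Takifugu_brevicauda),Escherichia_fluviatilis))),(Salmo_minor,(Tsuga_albus,Corvus_orientalis))).
That clade contains 11 terminal taxa: Ateles_niger, Canis_viridis, Corvus_orientalis, Danio_brevicauda, Escherichia_fluviatilis, Lutra_vulgaris, Nyctereutes_major, Otocyon_sapiens, Salmo_minor, Takifugu_brevicauda, Tsuga_albus.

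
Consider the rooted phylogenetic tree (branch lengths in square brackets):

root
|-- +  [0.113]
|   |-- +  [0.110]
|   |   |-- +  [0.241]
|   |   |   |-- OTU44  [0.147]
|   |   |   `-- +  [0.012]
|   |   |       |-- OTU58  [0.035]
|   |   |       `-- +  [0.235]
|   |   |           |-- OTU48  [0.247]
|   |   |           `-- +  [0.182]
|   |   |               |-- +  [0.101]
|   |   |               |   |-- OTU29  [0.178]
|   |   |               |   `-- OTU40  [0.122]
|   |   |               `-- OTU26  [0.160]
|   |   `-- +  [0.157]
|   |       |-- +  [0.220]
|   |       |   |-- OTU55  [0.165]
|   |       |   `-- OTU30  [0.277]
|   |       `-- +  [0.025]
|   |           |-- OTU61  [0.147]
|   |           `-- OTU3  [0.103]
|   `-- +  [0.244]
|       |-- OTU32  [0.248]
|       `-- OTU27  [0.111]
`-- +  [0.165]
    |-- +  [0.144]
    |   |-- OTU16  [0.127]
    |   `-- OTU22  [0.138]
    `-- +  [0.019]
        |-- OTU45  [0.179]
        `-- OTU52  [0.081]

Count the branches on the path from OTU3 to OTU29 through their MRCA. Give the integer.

The MRCA of OTU3 and OTU29 is the node subtending ((OTU44,(OTU58,(OTU48,((OTU29,OTU40),OTU26)))),((OTU55,OTU30),(OTU61,OTU3))).
From OTU3 up to that node: 3 branches. From OTU29 up to the same node: 6 branches. Total: 3 + 6 = 9.

9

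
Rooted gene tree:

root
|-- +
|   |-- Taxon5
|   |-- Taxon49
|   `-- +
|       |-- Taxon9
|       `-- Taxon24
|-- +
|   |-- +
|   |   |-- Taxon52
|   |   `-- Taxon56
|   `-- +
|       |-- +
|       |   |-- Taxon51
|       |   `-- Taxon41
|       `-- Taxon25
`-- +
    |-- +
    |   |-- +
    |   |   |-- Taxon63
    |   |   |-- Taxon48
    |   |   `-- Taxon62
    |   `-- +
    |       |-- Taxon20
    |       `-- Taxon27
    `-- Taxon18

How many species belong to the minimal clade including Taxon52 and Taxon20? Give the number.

15

The MRCA of Taxon52 and Taxon20 is the root, so the clade is the entire tree.
That clade contains 15 terminal taxa: Taxon18, Taxon20, Taxon24, Taxon25, Taxon27, Taxon41, Taxon48, Taxon49, Taxon5, Taxon51, Taxon52, Taxon56, Taxon62, Taxon63, Taxon9.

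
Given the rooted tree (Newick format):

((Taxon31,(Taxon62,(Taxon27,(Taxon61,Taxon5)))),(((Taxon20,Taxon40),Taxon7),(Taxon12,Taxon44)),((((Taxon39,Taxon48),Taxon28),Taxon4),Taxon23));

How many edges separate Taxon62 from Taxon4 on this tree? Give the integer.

6

The MRCA of Taxon62 and Taxon4 is the root of the tree.
From Taxon62 up to that node: 3 branches. From Taxon4 up to the same node: 3 branches. Total: 3 + 3 = 6.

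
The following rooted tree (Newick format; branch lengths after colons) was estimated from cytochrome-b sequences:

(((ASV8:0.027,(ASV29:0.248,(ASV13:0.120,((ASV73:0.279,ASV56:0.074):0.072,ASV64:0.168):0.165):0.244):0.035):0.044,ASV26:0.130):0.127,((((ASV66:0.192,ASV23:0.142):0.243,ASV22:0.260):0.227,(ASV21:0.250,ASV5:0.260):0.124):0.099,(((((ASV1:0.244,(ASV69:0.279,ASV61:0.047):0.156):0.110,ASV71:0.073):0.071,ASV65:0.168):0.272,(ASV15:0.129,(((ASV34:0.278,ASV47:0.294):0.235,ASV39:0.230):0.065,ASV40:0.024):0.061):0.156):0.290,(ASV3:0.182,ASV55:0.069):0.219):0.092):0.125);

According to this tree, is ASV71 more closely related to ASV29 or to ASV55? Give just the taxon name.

ASV55

The MRCA of ASV71 and ASV55 subtends (((((ASV1,(ASV69,ASV61)),ASV71),ASV65),(ASV15,(((ASV34,ASV47),ASV39),ASV40))),(ASV3,ASV55)) (12 taxa).
The MRCA of ASV71 and ASV29 is the root, subtending the entire tree (24 taxa).
The first is nested inside the second, so ASV71 shares a more recent common ancestor with ASV55.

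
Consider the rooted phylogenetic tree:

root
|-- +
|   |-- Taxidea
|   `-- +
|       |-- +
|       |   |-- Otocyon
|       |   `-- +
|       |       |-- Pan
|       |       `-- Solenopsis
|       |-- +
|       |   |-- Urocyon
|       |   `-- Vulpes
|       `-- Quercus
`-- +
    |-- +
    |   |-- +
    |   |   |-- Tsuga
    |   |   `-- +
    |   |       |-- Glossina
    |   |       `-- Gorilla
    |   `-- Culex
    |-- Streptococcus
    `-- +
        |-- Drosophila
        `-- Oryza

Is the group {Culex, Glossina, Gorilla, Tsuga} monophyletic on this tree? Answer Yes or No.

Yes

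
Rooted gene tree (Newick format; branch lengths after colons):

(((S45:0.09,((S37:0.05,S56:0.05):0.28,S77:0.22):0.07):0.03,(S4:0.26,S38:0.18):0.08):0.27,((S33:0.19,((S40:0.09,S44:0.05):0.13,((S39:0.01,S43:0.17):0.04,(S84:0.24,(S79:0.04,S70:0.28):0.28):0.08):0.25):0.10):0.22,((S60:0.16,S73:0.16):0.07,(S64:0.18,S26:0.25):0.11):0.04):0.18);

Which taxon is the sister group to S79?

S70

S79 attaches to the tree at the node subtending (S79,S70).
The other lineage descending from that same node — the sister group — is the single tip S70.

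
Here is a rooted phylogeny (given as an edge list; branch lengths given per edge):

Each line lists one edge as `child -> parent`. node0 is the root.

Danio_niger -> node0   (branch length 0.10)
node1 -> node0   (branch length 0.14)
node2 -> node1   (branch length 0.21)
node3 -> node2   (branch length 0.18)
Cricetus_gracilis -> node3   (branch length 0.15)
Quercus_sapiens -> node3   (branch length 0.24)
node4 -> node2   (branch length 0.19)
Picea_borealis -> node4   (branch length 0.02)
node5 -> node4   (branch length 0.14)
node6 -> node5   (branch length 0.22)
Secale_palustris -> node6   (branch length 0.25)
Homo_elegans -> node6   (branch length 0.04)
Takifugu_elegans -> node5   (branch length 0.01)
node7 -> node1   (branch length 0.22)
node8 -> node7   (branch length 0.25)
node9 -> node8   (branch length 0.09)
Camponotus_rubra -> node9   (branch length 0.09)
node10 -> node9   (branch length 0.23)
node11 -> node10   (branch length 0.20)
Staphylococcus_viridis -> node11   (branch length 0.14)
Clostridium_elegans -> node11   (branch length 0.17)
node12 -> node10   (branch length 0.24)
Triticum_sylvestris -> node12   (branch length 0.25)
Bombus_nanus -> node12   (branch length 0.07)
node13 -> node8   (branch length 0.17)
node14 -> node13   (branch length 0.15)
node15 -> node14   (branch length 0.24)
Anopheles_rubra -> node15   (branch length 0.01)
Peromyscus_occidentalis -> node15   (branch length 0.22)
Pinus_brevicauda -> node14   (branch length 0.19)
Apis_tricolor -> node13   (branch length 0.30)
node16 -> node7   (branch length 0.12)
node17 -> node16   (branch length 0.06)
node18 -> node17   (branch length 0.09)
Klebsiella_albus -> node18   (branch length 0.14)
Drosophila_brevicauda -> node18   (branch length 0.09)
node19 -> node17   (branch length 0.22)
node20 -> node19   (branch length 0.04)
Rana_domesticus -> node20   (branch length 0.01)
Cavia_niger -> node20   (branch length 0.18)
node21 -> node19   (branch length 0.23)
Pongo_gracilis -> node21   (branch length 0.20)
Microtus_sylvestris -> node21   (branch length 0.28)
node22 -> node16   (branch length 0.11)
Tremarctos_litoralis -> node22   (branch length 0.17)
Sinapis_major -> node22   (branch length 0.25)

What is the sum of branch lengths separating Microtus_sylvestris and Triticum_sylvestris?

1.97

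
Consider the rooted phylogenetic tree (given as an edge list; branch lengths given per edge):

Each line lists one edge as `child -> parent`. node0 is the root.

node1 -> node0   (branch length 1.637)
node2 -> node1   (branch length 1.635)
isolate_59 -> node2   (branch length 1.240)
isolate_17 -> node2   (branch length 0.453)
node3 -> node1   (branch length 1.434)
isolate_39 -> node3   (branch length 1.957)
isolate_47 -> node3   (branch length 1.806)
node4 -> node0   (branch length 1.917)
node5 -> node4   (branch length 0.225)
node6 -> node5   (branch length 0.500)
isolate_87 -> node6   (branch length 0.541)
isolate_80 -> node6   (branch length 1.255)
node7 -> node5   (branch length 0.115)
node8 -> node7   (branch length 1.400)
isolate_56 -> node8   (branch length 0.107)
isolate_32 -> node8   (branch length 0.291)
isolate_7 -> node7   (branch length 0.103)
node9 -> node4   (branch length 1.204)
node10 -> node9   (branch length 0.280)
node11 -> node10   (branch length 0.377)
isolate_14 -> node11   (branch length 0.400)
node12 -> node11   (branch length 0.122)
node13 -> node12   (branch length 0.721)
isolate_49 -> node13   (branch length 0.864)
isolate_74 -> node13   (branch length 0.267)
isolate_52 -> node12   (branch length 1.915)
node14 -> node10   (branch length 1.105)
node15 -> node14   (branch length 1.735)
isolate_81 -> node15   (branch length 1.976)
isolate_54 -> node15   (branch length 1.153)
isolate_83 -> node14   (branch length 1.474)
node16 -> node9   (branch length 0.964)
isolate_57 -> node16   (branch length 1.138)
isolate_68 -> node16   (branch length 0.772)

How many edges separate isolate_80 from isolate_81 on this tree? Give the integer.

The MRCA of isolate_80 and isolate_81 is the node subtending (((isolate_87,isolate_80),((isolate_56,isolate_32),isolate_7)),(((isolate_14,((isolate_49,isolate_74),isolate_52)),((isolate_81,isolate_54),isolate_83)),(isolate_57,isolate_68))).
From isolate_80 up to that node: 3 branches. From isolate_81 up to the same node: 5 branches. Total: 3 + 5 = 8.

8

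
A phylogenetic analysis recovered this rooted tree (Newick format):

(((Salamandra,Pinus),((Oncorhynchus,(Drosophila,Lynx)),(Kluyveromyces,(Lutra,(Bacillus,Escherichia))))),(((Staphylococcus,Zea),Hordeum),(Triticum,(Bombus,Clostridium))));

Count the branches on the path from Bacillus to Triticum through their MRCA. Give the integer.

9

The MRCA of Bacillus and Triticum is the root of the tree.
From Bacillus up to that node: 6 branches. From Triticum up to the same node: 3 branches. Total: 6 + 3 = 9.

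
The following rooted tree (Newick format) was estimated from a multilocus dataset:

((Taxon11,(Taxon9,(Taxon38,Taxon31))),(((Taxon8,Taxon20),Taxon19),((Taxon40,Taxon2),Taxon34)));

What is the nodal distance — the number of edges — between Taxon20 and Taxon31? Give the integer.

8

The MRCA of Taxon20 and Taxon31 is the root of the tree.
From Taxon20 up to that node: 4 branches. From Taxon31 up to the same node: 4 branches. Total: 4 + 4 = 8.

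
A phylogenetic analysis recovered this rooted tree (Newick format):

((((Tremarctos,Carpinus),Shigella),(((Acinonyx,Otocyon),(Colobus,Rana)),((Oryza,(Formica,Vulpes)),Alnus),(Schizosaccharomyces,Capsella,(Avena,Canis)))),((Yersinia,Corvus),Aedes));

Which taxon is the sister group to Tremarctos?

Carpinus

Tremarctos attaches to the tree at the node subtending (Tremarctos,Carpinus).
The other lineage descending from that same node — the sister group — is the single tip Carpinus.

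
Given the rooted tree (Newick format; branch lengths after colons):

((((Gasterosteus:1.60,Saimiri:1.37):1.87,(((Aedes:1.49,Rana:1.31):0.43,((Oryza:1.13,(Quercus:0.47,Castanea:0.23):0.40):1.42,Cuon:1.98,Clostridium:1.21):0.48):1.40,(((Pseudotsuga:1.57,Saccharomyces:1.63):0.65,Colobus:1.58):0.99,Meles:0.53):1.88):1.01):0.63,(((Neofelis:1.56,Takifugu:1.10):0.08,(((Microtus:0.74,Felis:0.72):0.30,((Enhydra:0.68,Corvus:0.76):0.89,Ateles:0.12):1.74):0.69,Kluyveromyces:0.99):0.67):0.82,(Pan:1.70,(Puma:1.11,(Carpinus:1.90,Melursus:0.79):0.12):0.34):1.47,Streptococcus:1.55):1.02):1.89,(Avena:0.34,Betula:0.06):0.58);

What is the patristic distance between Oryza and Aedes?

The path runs Oryza → … → MRCA → … → Aedes; the MRCA is the node subtending ((Aedes,Rana),((Oryza,(Quercus,Castanea)),Cuon,Clostridium)).
Branch lengths along that path: 1.13 + 1.42 + 0.48 + 0.43 + 1.49 = 4.95.

4.95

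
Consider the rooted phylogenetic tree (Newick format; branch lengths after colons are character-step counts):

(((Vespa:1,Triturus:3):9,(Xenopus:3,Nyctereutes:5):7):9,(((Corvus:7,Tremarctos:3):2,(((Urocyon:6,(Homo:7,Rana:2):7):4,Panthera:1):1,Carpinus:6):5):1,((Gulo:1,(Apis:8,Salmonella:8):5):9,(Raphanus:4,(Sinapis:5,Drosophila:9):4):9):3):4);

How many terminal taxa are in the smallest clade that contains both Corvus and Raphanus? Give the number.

The MRCA of Corvus and Raphanus is the node subtending (((Corvus,Tremarctos),(((Urocyon,(Homo,Rana)),Panthera),Carpinus)),((Gulo,(Apis,Salmonella)),(Raphanus,(Sinapis,Drosophila)))).
That clade contains 13 terminal taxa: Apis, Carpinus, Corvus, Drosophila, Gulo, Homo, Panthera, Rana, Raphanus, Salmonella, Sinapis, Tremarctos, Urocyon.

13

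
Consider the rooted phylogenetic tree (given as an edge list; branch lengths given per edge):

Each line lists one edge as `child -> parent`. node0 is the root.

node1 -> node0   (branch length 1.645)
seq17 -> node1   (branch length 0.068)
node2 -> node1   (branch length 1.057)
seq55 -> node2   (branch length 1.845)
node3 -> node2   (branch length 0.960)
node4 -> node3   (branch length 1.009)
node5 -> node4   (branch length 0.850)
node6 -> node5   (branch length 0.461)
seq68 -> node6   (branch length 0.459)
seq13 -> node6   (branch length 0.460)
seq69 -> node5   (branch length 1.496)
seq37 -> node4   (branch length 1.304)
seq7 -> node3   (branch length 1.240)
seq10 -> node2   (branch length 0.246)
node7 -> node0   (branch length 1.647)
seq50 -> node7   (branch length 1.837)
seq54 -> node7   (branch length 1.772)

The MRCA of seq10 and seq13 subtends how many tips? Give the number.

7

The MRCA of seq10 and seq13 is the node subtending (seq55,((((seq68,seq13),seq69),seq37),seq7),seq10).
That clade contains 7 terminal taxa: seq10, seq13, seq37, seq55, seq68, seq69, seq7.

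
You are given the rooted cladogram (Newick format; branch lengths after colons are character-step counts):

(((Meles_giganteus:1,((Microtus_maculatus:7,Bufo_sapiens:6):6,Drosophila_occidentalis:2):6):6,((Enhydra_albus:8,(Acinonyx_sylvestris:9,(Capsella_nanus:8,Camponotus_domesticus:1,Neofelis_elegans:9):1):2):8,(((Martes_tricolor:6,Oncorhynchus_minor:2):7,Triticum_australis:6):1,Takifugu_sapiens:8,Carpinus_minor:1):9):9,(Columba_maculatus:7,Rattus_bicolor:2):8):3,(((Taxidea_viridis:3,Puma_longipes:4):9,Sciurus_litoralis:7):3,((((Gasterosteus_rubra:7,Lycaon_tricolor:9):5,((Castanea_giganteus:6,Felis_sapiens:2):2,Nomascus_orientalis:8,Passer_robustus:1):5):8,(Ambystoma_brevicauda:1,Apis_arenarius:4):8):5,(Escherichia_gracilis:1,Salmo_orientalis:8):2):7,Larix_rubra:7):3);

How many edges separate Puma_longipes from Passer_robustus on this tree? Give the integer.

The MRCA of Puma_longipes and Passer_robustus is the node subtending (((Taxidea_viridis,Puma_longipes),Sciurus_litoralis),((((Gasterosteus_rubra,Lycaon_tricolor),((Castanea_giganteus,Felis_sapiens),Nomascus_orientalis,Passer_robustus)),(Ambystoma_brevicauda,Apis_arenarius)),(Escherichia_gracilis,Salmo_orientalis)),Larix_rubra).
From Puma_longipes up to that node: 3 branches. From Passer_robustus up to the same node: 5 branches. Total: 3 + 5 = 8.

8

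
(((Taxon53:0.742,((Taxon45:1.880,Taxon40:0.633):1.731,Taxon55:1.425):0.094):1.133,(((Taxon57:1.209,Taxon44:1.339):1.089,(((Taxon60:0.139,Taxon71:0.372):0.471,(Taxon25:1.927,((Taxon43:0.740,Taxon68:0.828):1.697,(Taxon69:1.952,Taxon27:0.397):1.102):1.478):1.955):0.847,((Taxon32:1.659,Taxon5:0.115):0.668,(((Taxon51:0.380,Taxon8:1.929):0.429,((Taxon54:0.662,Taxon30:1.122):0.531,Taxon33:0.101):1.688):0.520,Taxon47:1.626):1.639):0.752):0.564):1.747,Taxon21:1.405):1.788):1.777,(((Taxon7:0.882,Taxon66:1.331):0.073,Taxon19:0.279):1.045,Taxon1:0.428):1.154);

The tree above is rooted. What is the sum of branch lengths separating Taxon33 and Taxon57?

7.562

The path runs Taxon33 → … → MRCA → … → Taxon57; the MRCA is the node subtending ((Taxon57,Taxon44),(((Taxon60,Taxon71),(Taxon25,((Taxon43,Taxon68),(Taxon69,Taxon27)))),((Taxon32,Taxon5),(((Taxon51,Taxon8),((Taxon54,Taxon30),Taxon33)),Taxon47)))).
Branch lengths along that path: 0.101 + 1.688 + 0.520 + 1.639 + 0.752 + 0.564 + 1.089 + 1.209 = 7.562.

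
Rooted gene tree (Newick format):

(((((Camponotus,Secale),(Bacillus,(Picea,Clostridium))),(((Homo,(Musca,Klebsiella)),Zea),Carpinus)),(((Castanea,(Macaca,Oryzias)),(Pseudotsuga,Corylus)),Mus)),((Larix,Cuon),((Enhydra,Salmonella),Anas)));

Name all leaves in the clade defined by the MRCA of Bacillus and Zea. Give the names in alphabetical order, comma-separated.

Tracing Bacillus: it sits inside (Bacillus,(Picea,Clostridium)).
Tracing Zea: it sits inside ((Homo,(Musca,Klebsiella)),Zea).
The smallest clade enclosing both is (((Camponotus,Secale),(Bacillus,(Picea,Clostridium))),(((Homo,(Musca,Klebsiella)),Zea),Carpinus)); the answer is its 10 terminal taxa in alphabetical order.

Bacillus, Camponotus, Carpinus, Clostridium, Homo, Klebsiella, Musca, Picea, Secale, Zea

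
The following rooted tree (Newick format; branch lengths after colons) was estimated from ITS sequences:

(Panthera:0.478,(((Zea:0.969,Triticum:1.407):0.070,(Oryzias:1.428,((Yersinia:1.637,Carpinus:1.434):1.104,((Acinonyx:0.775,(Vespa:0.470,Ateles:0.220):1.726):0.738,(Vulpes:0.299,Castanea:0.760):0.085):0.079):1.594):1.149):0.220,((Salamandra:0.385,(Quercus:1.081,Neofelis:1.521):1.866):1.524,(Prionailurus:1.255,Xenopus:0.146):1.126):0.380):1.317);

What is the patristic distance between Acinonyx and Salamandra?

6.844

The path runs Acinonyx → … → MRCA → … → Salamandra; the MRCA is the node subtending (((Zea,Triticum),(Oryzias,((Yersinia,Carpinus),((Acinonyx,(Vespa,Ateles)),(Vulpes,Castanea))))),((Salamandra,(Quercus,Neofelis)),(Prionailurus,Xenopus))).
Branch lengths along that path: 0.775 + 0.738 + 0.079 + 1.594 + 1.149 + 0.220 + 0.380 + 1.524 + 0.385 = 6.844.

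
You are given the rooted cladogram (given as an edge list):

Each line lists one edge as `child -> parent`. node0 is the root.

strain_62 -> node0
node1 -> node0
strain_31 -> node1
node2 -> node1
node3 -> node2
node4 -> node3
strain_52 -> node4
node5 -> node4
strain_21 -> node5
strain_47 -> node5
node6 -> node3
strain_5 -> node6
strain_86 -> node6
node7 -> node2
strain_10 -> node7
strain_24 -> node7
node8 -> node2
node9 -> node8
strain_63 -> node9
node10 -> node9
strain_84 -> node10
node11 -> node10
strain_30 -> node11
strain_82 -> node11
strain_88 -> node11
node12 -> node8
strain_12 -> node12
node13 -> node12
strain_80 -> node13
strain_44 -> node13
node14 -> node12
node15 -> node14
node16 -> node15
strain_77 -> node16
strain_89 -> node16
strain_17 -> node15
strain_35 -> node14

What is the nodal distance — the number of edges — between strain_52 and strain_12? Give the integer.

6

The MRCA of strain_52 and strain_12 is the node subtending (((strain_52,(strain_21,strain_47)),(strain_5,strain_86)),(strain_10,strain_24),((strain_63,(strain_84,(strain_30,strain_82,strain_88))),(strain_12,(strain_80,strain_44),(((strain_77,strain_89),strain_17),strain_35)))).
From strain_52 up to that node: 3 branches. From strain_12 up to the same node: 3 branches. Total: 3 + 3 = 6.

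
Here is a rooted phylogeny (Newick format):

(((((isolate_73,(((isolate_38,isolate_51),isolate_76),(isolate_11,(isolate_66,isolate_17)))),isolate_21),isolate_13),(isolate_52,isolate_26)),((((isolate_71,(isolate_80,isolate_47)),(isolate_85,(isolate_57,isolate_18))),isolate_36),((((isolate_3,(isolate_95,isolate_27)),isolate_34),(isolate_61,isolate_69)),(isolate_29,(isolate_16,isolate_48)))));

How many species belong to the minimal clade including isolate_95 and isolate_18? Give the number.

The MRCA of isolate_95 and isolate_18 is the node subtending ((((isolate_71,(isolate_80,isolate_47)),(isolate_85,(isolate_57,isolate_18))),isolate_36),((((isolate_3,(isolate_95,isolate_27)),isolate_34),(isolate_61,isolate_69)),(isolate_29,(isolate_16,isolate_48)))).
That clade contains 16 terminal taxa: isolate_16, isolate_18, isolate_27, isolate_29, isolate_3, isolate_34, isolate_36, isolate_47, isolate_48, isolate_57, isolate_61, isolate_69, isolate_71, isolate_80, isolate_85, isolate_95.

16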